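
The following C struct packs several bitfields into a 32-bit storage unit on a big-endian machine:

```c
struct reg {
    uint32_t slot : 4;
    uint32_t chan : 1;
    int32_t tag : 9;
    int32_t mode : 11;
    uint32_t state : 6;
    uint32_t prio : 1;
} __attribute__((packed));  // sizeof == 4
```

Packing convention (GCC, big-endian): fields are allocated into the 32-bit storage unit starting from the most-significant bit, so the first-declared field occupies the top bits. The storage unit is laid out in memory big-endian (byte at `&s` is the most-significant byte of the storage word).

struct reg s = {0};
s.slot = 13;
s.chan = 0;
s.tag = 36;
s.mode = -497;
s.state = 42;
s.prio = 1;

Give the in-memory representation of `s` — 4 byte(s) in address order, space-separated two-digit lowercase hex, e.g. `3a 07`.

slot (4b) val=13 bits=0xd at bit 28: 0xd0000000
chan (1b) val=0 bits=0x0 at bit 27: 0xd0000000
tag (9b) val=36 bits=0x24 at bit 18: 0xd0900000
mode (11b) val=-497 bits=0x60f at bit 7: 0xd0930780
state (6b) val=42 bits=0x2a at bit 1: 0xd09307d4
prio (1b) val=1 bits=0x1 at bit 0: 0xd09307d5
word = 0xd09307d5 → big-endian bytes:
  [0]=0xd0  [1]=0x93  [2]=0x07  [3]=0xd5

d0 93 07 d5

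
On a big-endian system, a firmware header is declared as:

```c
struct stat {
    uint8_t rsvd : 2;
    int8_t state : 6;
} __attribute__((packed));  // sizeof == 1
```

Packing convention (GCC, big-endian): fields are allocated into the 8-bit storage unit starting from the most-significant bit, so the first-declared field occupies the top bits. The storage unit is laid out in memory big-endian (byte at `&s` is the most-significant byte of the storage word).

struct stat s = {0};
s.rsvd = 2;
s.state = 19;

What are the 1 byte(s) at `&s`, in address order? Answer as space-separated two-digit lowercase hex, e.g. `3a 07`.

93

[6+:2] rsvd=2 & 0x3 = 0x2; word=0x80
[0+:6] state=19 & 0x3f = 0x13; word=0x93
word = 0x93 → big-endian bytes:
  [0]=0x93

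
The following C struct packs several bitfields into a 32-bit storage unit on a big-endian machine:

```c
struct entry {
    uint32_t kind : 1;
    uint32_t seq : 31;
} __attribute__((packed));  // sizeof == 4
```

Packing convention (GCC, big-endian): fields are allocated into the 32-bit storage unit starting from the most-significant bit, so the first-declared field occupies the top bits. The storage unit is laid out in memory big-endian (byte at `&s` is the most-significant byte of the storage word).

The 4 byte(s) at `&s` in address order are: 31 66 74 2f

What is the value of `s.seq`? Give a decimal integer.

[0]=0x31 [1]=0x66 [2]=0x74 [3]=0x2f (big-endian) → word 0x3166742f
kind:1 @ bit 31 → (0x3166742f>>31)&0x1 = 0x0
seq:31 @ bit 0 → (0x3166742f>>0)&0x7fffffff = 0x3166742f  ←

828797999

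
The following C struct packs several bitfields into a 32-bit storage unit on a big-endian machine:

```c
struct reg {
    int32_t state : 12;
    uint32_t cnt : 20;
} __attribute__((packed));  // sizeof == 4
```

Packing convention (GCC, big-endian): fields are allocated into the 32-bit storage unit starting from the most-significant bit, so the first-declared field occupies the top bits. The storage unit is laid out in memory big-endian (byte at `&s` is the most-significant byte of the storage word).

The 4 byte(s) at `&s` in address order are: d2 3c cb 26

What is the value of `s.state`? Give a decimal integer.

[0]=0xd2 [1]=0x3c [2]=0xcb [3]=0x26 (big-endian) → word 0xd23ccb26
state [20+:12] = (word>>20) & 0xfff = 3363  ←
cnt [0+:20] = (word>>0) & 0xfffff = 838438
state signed 12b, MSB=1: 3363 - 4096 = -733

-733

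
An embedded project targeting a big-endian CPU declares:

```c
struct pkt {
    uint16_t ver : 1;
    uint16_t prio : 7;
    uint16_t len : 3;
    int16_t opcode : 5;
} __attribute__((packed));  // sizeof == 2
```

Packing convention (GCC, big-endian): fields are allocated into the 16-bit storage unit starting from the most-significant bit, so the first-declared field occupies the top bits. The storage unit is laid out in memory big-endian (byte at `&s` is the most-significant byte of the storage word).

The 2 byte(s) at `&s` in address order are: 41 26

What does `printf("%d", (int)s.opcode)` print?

6

[0]=0x41 [1]=0x26 (big-endian) → word 0x4126
ver:1 @ bit 15 → (0x4126>>15)&0x1 = 0x0
prio:7 @ bit 8 → (0x4126>>8)&0x7f = 0x41
len:3 @ bit 5 → (0x4126>>5)&0x7 = 0x1
opcode:5 @ bit 0 → (0x4126>>0)&0x1f = 0x6  ←
opcode signed 5b, MSB=0: value = 6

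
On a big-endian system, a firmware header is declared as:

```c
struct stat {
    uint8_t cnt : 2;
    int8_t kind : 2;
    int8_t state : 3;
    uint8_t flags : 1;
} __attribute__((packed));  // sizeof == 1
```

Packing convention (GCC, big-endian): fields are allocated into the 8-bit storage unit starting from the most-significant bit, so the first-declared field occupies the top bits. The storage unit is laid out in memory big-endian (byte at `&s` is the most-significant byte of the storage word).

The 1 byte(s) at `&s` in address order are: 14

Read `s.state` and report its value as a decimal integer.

2

[0]=0x14 (big-endian) → word 0x14
cnt [6+:2] = (word>>6) & 0x3 = 0
kind [4+:2] = (word>>4) & 0x3 = 1
state [1+:3] = (word>>1) & 0x7 = 2  ←
flags [0+:1] = (word>>0) & 0x1 = 0
state signed 3b, MSB=0: value = 2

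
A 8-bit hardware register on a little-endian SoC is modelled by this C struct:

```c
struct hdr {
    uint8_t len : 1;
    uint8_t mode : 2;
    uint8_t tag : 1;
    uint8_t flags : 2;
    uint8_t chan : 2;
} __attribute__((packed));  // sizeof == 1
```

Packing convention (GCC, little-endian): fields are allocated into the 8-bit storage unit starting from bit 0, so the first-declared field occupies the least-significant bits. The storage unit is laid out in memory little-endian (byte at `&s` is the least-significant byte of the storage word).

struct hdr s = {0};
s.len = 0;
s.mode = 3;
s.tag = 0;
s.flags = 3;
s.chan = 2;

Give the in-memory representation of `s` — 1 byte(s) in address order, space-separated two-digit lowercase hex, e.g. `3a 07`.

len:1 = 0 → 0x0 << 0 → word 0x00
mode:2 = 3 → 0x3 << 1 → word 0x06
tag:1 = 0 → 0x0 << 3 → word 0x06
flags:2 = 3 → 0x3 << 4 → word 0x36
chan:2 = 2 → 0x2 << 6 → word 0xb6
word = 0xb6 → little-endian bytes:
  [0]=0xb6

b6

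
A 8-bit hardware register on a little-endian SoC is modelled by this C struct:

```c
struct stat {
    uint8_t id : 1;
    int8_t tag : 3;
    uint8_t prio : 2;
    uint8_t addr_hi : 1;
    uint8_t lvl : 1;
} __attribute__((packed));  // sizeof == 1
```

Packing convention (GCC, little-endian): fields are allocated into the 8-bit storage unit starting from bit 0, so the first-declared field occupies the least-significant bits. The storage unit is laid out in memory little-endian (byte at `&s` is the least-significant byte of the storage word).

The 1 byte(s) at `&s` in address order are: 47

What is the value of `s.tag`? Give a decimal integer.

[0]=0x47 (little-endian) → word 0x47
id [0+:1] = (word>>0) & 0x1 = 1
tag [1+:3] = (word>>1) & 0x7 = 3  ←
prio [4+:2] = (word>>4) & 0x3 = 0
addr_hi [6+:1] = (word>>6) & 0x1 = 1
lvl [7+:1] = (word>>7) & 0x1 = 0
tag signed 3b, MSB=0: value = 3

3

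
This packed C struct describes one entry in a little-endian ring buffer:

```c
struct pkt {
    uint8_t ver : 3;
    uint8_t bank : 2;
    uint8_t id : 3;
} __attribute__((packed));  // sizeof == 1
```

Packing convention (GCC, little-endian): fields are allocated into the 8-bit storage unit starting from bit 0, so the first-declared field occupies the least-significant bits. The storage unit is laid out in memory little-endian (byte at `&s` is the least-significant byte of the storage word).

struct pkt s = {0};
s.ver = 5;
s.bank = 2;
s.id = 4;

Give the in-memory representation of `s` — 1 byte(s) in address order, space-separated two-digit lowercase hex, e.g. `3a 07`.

95

ver:3 = 5 → 0x5 << 0 → word 0x05
bank:2 = 2 → 0x2 << 3 → word 0x15
id:3 = 4 → 0x4 << 5 → word 0x95
word = 0x95 → little-endian bytes:
  [0]=0x95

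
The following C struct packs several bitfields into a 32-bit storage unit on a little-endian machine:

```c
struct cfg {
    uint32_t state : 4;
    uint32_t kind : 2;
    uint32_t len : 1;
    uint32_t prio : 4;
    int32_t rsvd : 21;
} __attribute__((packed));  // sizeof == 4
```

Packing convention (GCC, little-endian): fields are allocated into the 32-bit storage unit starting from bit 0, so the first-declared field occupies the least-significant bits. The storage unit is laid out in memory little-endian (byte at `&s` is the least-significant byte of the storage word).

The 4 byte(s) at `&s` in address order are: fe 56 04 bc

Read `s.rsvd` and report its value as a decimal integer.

[0]=0xfe [1]=0x56 [2]=0x04 [3]=0xbc (little-endian) → word 0xbc0456fe
state:4 @ bit 0 → (0xbc0456fe>>0)&0xf = 0xe
kind:2 @ bit 4 → (0xbc0456fe>>4)&0x3 = 0x3
len:1 @ bit 6 → (0xbc0456fe>>6)&0x1 = 0x1
prio:4 @ bit 7 → (0xbc0456fe>>7)&0xf = 0xd
rsvd:21 @ bit 11 → (0xbc0456fe>>11)&0x1fffff = 0x17808a  ←
rsvd signed 21b, MSB=1: 1540234 - 2097152 = -556918

-556918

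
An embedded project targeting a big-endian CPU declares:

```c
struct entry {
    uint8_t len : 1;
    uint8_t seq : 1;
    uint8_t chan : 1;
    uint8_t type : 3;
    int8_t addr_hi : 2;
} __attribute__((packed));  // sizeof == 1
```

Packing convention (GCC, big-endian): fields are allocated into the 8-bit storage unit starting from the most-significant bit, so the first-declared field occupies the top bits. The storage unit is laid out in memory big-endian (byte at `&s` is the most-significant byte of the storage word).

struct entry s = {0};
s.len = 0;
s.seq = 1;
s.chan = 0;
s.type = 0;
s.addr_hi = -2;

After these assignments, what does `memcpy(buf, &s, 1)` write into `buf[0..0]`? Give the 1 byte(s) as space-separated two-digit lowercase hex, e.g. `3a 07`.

42

len (1b) val=0 bits=0x0 at bit 7: 0x00
seq (1b) val=1 bits=0x1 at bit 6: 0x40
chan (1b) val=0 bits=0x0 at bit 5: 0x40
type (3b) val=0 bits=0x0 at bit 2: 0x40
addr_hi (2b) val=-2 bits=0x2 at bit 0: 0x42
word = 0x42 → big-endian bytes:
  [0]=0x42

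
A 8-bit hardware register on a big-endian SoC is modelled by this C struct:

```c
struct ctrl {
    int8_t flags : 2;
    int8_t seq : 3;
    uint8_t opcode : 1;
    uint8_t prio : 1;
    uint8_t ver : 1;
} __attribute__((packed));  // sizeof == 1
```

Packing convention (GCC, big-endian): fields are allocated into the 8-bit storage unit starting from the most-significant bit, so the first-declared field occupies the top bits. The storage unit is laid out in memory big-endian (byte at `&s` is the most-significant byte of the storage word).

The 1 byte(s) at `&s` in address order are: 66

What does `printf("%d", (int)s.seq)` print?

-4

[0]=0x66 (big-endian) → word 0x66
flags [6+:2] = (word>>6) & 0x3 = 1
seq [3+:3] = (word>>3) & 0x7 = 4  ←
opcode [2+:1] = (word>>2) & 0x1 = 1
prio [1+:1] = (word>>1) & 0x1 = 1
ver [0+:1] = (word>>0) & 0x1 = 0
seq signed 3b, MSB=1: 4 - 8 = -4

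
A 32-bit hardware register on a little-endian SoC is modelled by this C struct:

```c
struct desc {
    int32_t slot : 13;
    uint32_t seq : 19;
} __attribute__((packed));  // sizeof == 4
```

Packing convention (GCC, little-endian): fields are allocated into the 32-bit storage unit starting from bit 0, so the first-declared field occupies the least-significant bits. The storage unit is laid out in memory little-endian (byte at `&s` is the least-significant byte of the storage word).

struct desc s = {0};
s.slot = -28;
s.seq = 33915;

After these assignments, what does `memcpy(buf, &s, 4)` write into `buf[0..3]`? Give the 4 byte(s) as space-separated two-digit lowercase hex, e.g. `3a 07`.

e4 7f 8f 10

[0+:13] slot=-28 & 0x1fff = 0x1fe4; word=0x00001fe4
[13+:19] seq=33915 & 0x7ffff = 0x847b; word=0x108f7fe4
word = 0x108f7fe4 → little-endian bytes:
  [0]=0xe4  [1]=0x7f  [2]=0x8f  [3]=0x10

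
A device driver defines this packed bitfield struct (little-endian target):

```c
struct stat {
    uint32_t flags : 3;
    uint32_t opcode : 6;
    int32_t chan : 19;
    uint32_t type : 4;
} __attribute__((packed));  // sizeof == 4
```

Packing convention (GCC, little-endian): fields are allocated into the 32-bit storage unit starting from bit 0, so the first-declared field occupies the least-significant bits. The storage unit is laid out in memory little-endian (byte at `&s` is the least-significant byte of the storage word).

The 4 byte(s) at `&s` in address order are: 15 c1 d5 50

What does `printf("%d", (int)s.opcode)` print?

34

[0]=0x15 [1]=0xc1 [2]=0xd5 [3]=0x50 (little-endian) → word 0x50d5c115
flags [0+:3] = (word>>0) & 0x7 = 5
opcode [3+:6] = (word>>3) & 0x3f = 34  ←
chan [9+:19] = (word>>9) & 0x7ffff = 27360
type [28+:4] = (word>>28) & 0xf = 5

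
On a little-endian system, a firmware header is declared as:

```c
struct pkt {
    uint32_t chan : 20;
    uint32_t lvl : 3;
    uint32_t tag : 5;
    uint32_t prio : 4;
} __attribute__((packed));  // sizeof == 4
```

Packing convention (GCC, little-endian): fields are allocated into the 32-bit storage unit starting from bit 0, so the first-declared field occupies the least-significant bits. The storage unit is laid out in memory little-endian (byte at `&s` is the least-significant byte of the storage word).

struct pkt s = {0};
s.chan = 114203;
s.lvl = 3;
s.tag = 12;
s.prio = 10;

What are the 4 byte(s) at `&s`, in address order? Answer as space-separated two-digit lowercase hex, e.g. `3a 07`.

1b be 31 a6

chan:20 = 114203 → 0x1be1b << 0 → word 0x0001be1b
lvl:3 = 3 → 0x3 << 20 → word 0x0031be1b
tag:5 = 12 → 0xc << 23 → word 0x0631be1b
prio:4 = 10 → 0xa << 28 → word 0xa631be1b
word = 0xa631be1b → little-endian bytes:
  [0]=0x1b  [1]=0xbe  [2]=0x31  [3]=0xa6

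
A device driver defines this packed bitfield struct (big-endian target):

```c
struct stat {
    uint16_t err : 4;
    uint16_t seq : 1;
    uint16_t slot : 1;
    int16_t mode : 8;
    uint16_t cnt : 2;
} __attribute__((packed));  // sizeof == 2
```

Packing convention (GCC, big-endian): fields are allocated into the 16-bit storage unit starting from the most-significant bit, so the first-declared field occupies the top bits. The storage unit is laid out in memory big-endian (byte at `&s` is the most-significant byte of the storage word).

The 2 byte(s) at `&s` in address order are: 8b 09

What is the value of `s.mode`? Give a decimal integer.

-62

[0]=0x8b [1]=0x09 (big-endian) → word 0x8b09
err:4 @ bit 12 → (0x8b09>>12)&0xf = 0x8
seq:1 @ bit 11 → (0x8b09>>11)&0x1 = 0x1
slot:1 @ bit 10 → (0x8b09>>10)&0x1 = 0x0
mode:8 @ bit 2 → (0x8b09>>2)&0xff = 0xc2  ←
cnt:2 @ bit 0 → (0x8b09>>0)&0x3 = 0x1
mode signed 8b, MSB=1: 194 - 256 = -62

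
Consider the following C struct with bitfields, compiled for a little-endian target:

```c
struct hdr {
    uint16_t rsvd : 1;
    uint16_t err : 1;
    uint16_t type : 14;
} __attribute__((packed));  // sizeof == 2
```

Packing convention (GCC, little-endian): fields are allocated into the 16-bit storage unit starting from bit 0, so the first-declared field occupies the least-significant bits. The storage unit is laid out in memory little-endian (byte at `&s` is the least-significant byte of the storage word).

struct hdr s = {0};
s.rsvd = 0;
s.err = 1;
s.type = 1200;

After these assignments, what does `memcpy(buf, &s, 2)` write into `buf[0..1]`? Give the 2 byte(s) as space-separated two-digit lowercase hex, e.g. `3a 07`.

c2 12

rsvd (1b) val=0 bits=0x0 at bit 0: 0x0000
err (1b) val=1 bits=0x1 at bit 1: 0x0002
type (14b) val=1200 bits=0x4b0 at bit 2: 0x12c2
word = 0x12c2 → little-endian bytes:
  [0]=0xc2  [1]=0x12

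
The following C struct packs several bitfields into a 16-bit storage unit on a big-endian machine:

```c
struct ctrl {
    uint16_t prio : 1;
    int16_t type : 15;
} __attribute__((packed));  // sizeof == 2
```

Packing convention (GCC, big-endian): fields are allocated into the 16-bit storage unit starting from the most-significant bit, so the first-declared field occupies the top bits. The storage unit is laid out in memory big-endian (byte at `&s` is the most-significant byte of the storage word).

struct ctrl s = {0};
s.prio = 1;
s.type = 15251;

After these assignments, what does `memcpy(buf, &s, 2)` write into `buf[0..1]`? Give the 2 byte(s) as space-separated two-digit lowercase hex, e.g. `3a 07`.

bb 93

[15+:1] prio=1 & 0x1 = 0x1; word=0x8000
[0+:15] type=15251 & 0x7fff = 0x3b93; word=0xbb93
word = 0xbb93 → big-endian bytes:
  [0]=0xbb  [1]=0x93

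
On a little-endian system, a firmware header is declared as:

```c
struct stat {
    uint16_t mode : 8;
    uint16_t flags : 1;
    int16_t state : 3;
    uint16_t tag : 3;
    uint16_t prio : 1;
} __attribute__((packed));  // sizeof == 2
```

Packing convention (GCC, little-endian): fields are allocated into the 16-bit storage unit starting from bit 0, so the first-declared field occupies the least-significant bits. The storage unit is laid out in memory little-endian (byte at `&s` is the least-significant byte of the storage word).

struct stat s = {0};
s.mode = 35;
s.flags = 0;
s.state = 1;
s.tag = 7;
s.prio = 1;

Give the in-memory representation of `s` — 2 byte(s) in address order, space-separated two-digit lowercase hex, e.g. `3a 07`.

23 f2

mode (8b) val=35 bits=0x23 at bit 0: 0x0023
flags (1b) val=0 bits=0x0 at bit 8: 0x0023
state (3b) val=1 bits=0x1 at bit 9: 0x0223
tag (3b) val=7 bits=0x7 at bit 12: 0x7223
prio (1b) val=1 bits=0x1 at bit 15: 0xf223
word = 0xf223 → little-endian bytes:
  [0]=0x23  [1]=0xf2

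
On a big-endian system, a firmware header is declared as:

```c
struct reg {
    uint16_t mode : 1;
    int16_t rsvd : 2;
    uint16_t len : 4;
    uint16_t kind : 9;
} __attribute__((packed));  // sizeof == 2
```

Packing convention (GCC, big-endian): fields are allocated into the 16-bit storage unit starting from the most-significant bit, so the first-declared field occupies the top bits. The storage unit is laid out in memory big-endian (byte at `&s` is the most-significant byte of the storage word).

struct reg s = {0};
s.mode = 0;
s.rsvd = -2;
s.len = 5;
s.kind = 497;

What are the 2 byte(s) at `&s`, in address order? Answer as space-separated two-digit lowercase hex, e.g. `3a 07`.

mode (1b) val=0 bits=0x0 at bit 15: 0x0000
rsvd (2b) val=-2 bits=0x2 at bit 13: 0x4000
len (4b) val=5 bits=0x5 at bit 9: 0x4a00
kind (9b) val=497 bits=0x1f1 at bit 0: 0x4bf1
word = 0x4bf1 → big-endian bytes:
  [0]=0x4b  [1]=0xf1

4b f1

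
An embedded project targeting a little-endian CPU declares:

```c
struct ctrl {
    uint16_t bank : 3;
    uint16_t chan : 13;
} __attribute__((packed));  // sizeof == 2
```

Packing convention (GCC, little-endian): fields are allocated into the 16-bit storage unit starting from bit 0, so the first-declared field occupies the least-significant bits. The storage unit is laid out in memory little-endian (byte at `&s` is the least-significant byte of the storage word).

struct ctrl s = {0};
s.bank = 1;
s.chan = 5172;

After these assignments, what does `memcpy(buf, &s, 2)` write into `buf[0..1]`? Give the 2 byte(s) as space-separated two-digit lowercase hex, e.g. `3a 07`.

[0+:3] bank=1 & 0x7 = 0x1; word=0x0001
[3+:13] chan=5172 & 0x1fff = 0x1434; word=0xa1a1
word = 0xa1a1 → little-endian bytes:
  [0]=0xa1  [1]=0xa1

a1 a1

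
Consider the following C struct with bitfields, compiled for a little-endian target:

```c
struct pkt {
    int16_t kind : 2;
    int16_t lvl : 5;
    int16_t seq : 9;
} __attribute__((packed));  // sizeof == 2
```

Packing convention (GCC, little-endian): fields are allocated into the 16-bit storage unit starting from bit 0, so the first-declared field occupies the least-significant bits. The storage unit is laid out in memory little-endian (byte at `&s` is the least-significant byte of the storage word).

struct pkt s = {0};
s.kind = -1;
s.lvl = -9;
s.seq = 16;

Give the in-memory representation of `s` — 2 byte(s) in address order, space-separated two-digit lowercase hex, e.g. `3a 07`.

kind:2 = -1 → 0x3 << 0 → word 0x0003
lvl:5 = -9 → 0x17 << 2 → word 0x005f
seq:9 = 16 → 0x10 << 7 → word 0x085f
word = 0x085f → little-endian bytes:
  [0]=0x5f  [1]=0x08

5f 08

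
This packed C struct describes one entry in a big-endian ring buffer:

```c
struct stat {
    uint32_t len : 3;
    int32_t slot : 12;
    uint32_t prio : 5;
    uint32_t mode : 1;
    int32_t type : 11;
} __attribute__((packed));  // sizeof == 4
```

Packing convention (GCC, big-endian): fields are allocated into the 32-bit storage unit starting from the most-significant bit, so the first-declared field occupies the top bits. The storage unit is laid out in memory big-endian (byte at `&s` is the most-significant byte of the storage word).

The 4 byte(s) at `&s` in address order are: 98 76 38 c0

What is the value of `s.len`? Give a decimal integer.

4

[0]=0x98 [1]=0x76 [2]=0x38 [3]=0xc0 (big-endian) → word 0x987638c0
len:3 @ bit 29 → (0x987638c0>>29)&0x7 = 0x4  ←
slot:12 @ bit 17 → (0x987638c0>>17)&0xfff = 0xc3b
prio:5 @ bit 12 → (0x987638c0>>12)&0x1f = 0x3
mode:1 @ bit 11 → (0x987638c0>>11)&0x1 = 0x1
type:11 @ bit 0 → (0x987638c0>>0)&0x7ff = 0xc0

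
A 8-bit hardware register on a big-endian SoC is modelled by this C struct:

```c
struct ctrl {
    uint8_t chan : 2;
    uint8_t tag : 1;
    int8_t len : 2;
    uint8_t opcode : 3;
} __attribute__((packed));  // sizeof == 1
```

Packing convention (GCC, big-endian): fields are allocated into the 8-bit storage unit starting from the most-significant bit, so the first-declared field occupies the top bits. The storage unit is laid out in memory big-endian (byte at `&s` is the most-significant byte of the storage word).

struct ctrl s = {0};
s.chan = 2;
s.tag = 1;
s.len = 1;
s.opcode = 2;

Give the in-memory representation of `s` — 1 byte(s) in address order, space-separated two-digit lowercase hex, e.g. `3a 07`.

[6+:2] chan=2 & 0x3 = 0x2; word=0x80
[5+:1] tag=1 & 0x1 = 0x1; word=0xa0
[3+:2] len=1 & 0x3 = 0x1; word=0xa8
[0+:3] opcode=2 & 0x7 = 0x2; word=0xaa
word = 0xaa → big-endian bytes:
  [0]=0xaa

aa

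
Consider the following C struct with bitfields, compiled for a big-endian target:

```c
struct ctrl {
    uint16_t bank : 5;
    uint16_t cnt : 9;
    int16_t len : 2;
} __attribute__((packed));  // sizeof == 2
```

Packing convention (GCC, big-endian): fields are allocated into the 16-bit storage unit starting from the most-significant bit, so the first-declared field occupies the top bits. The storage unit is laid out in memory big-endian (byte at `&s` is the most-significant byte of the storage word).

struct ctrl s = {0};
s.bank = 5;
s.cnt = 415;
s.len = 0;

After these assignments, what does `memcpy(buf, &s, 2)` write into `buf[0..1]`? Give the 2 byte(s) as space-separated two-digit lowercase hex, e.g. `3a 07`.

2e 7c

bank (5b) val=5 bits=0x5 at bit 11: 0x2800
cnt (9b) val=415 bits=0x19f at bit 2: 0x2e7c
len (2b) val=0 bits=0x0 at bit 0: 0x2e7c
word = 0x2e7c → big-endian bytes:
  [0]=0x2e  [1]=0x7c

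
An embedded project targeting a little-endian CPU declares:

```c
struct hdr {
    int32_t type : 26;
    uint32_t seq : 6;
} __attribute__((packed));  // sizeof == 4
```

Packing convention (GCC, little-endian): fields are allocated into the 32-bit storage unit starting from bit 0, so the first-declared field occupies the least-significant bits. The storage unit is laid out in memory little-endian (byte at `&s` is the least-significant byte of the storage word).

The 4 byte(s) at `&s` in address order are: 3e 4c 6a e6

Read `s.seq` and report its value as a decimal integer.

57

[0]=0x3e [1]=0x4c [2]=0x6a [3]=0xe6 (little-endian) → word 0xe66a4c3e
type:26 @ bit 0 → (0xe66a4c3e>>0)&0x3ffffff = 0x26a4c3e
seq:6 @ bit 26 → (0xe66a4c3e>>26)&0x3f = 0x39  ←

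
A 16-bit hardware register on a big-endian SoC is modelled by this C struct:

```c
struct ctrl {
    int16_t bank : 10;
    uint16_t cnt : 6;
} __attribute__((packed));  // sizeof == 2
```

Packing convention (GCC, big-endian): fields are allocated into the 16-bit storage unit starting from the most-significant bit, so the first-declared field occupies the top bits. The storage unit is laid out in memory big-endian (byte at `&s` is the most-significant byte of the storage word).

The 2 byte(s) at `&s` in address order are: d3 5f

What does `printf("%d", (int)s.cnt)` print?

[0]=0xd3 [1]=0x5f (big-endian) → word 0xd35f
bank [6+:10] = (word>>6) & 0x3ff = 845
cnt [0+:6] = (word>>0) & 0x3f = 31  ←

31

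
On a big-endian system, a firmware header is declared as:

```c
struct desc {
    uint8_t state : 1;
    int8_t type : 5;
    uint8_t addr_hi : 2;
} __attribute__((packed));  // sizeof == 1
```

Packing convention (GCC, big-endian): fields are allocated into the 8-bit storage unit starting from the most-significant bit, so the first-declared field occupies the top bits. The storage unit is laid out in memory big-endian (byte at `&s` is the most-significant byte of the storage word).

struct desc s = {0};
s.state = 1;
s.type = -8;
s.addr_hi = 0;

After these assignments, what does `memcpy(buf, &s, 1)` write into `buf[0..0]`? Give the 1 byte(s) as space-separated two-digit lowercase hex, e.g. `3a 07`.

state:1 = 1 → 0x1 << 7 → word 0x80
type:5 = -8 → 0x18 << 2 → word 0xe0
addr_hi:2 = 0 → 0x0 << 0 → word 0xe0
word = 0xe0 → big-endian bytes:
  [0]=0xe0

e0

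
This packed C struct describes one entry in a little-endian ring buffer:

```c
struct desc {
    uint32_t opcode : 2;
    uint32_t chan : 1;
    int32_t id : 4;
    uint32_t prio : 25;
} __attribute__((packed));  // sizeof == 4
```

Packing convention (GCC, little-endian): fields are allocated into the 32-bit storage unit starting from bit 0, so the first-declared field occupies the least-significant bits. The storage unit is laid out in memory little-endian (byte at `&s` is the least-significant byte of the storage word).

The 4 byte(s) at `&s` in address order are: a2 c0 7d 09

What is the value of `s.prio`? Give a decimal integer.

1244033

[0]=0xa2 [1]=0xc0 [2]=0x7d [3]=0x09 (little-endian) → word 0x097dc0a2
opcode:2 @ bit 0 → (0x097dc0a2>>0)&0x3 = 0x2
chan:1 @ bit 2 → (0x097dc0a2>>2)&0x1 = 0x0
id:4 @ bit 3 → (0x097dc0a2>>3)&0xf = 0x4
prio:25 @ bit 7 → (0x097dc0a2>>7)&0x1ffffff = 0x12fb81  ←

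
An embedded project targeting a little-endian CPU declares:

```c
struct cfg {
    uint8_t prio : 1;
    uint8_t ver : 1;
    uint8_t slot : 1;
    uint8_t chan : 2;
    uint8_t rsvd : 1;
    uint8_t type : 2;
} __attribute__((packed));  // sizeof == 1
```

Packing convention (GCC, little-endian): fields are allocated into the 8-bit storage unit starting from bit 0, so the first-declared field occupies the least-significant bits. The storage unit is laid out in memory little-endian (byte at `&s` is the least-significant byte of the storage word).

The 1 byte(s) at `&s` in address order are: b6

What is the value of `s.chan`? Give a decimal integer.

2

[0]=0xb6 (little-endian) → word 0xb6
prio:1 @ bit 0 → (0xb6>>0)&0x1 = 0x0
ver:1 @ bit 1 → (0xb6>>1)&0x1 = 0x1
slot:1 @ bit 2 → (0xb6>>2)&0x1 = 0x1
chan:2 @ bit 3 → (0xb6>>3)&0x3 = 0x2  ←
rsvd:1 @ bit 5 → (0xb6>>5)&0x1 = 0x1
type:2 @ bit 6 → (0xb6>>6)&0x3 = 0x2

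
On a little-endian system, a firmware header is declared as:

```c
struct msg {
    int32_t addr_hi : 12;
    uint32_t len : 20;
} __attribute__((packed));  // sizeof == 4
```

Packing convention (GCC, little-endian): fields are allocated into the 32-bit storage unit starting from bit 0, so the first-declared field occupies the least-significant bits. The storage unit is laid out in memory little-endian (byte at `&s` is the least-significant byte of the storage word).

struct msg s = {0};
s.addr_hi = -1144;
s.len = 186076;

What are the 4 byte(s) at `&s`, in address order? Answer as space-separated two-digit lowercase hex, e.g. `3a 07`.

88 cb 6d 2d

[0+:12] addr_hi=-1144 & 0xfff = 0xb88; word=0x00000b88
[12+:20] len=186076 & 0xfffff = 0x2d6dc; word=0x2d6dcb88
word = 0x2d6dcb88 → little-endian bytes:
  [0]=0x88  [1]=0xcb  [2]=0x6d  [3]=0x2d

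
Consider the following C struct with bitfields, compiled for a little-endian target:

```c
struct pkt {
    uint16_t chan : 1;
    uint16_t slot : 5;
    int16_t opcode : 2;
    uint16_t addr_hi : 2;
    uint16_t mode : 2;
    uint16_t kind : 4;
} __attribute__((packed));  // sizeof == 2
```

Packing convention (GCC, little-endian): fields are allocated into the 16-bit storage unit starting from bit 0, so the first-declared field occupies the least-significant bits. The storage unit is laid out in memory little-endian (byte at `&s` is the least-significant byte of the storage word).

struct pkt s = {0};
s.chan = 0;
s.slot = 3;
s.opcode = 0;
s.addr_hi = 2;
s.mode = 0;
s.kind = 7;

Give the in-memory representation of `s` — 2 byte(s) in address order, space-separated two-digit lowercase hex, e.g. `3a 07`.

chan:1 = 0 → 0x0 << 0 → word 0x0000
slot:5 = 3 → 0x3 << 1 → word 0x0006
opcode:2 = 0 → 0x0 << 6 → word 0x0006
addr_hi:2 = 2 → 0x2 << 8 → word 0x0206
mode:2 = 0 → 0x0 << 10 → word 0x0206
kind:4 = 7 → 0x7 << 12 → word 0x7206
word = 0x7206 → little-endian bytes:
  [0]=0x06  [1]=0x72

06 72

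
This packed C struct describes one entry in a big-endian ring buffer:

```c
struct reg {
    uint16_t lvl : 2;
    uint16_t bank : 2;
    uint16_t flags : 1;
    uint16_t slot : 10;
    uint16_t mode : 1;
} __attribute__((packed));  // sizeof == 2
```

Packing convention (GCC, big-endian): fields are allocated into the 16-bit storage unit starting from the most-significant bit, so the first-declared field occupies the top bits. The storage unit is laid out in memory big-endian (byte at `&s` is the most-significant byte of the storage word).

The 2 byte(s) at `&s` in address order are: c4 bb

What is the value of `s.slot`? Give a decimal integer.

[0]=0xc4 [1]=0xbb (big-endian) → word 0xc4bb
lvl [14+:2] = (word>>14) & 0x3 = 3
bank [12+:2] = (word>>12) & 0x3 = 0
flags [11+:1] = (word>>11) & 0x1 = 0
slot [1+:10] = (word>>1) & 0x3ff = 605  ←
mode [0+:1] = (word>>0) & 0x1 = 1

605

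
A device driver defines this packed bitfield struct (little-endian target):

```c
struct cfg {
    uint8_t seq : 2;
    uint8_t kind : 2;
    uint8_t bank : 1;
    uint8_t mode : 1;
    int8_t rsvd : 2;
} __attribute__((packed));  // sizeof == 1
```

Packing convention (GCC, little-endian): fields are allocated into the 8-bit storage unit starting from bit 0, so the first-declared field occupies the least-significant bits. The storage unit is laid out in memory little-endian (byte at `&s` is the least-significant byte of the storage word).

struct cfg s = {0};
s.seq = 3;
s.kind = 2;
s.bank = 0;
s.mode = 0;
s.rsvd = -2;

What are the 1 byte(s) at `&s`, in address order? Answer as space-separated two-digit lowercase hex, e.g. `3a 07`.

8b

seq:2 = 3 → 0x3 << 0 → word 0x03
kind:2 = 2 → 0x2 << 2 → word 0x0b
bank:1 = 0 → 0x0 << 4 → word 0x0b
mode:1 = 0 → 0x0 << 5 → word 0x0b
rsvd:2 = -2 → 0x2 << 6 → word 0x8b
word = 0x8b → little-endian bytes:
  [0]=0x8b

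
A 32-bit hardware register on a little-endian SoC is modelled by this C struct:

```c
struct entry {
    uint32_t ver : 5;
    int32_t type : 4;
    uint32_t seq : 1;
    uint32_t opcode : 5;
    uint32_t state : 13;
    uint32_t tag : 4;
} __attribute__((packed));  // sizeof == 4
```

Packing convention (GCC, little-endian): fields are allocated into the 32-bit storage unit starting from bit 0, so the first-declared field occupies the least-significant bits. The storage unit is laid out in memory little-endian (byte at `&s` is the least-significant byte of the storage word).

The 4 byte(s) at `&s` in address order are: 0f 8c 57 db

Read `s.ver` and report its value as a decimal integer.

15

[0]=0x0f [1]=0x8c [2]=0x57 [3]=0xdb (little-endian) → word 0xdb578c0f
ver [0+:5] = (word>>0) & 0x1f = 15  ←
type [5+:4] = (word>>5) & 0xf = 0
seq [9+:1] = (word>>9) & 0x1 = 0
opcode [10+:5] = (word>>10) & 0x1f = 3
state [15+:13] = (word>>15) & 0x1fff = 5807
tag [28+:4] = (word>>28) & 0xf = 13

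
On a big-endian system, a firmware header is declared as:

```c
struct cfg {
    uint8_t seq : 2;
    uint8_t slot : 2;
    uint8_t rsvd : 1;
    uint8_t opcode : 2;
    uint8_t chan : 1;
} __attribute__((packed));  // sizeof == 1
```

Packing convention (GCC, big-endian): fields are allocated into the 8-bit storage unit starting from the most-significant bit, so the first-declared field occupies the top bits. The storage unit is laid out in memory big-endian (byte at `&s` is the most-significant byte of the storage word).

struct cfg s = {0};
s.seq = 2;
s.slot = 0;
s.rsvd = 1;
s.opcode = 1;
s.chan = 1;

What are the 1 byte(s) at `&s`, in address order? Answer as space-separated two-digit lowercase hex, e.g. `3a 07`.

seq (2b) val=2 bits=0x2 at bit 6: 0x80
slot (2b) val=0 bits=0x0 at bit 4: 0x80
rsvd (1b) val=1 bits=0x1 at bit 3: 0x88
opcode (2b) val=1 bits=0x1 at bit 1: 0x8a
chan (1b) val=1 bits=0x1 at bit 0: 0x8b
word = 0x8b → big-endian bytes:
  [0]=0x8b

8b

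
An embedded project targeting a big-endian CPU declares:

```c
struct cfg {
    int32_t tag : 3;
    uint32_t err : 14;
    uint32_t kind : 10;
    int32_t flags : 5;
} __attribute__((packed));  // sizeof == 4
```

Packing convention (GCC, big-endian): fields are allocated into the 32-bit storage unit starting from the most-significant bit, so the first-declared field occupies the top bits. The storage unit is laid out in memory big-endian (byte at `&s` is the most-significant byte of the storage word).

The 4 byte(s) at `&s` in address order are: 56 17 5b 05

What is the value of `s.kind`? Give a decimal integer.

728

[0]=0x56 [1]=0x17 [2]=0x5b [3]=0x05 (big-endian) → word 0x56175b05
tag [29+:3] = (word>>29) & 0x7 = 2
err [15+:14] = (word>>15) & 0x3fff = 11310
kind [5+:10] = (word>>5) & 0x3ff = 728  ←
flags [0+:5] = (word>>0) & 0x1f = 5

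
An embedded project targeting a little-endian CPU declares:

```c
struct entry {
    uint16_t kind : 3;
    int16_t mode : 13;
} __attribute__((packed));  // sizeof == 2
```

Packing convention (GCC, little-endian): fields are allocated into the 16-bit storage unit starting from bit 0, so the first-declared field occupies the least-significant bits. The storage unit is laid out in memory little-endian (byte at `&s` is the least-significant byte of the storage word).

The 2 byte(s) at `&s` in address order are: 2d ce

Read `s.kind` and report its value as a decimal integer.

[0]=0x2d [1]=0xce (little-endian) → word 0xce2d
kind:3 @ bit 0 → (0xce2d>>0)&0x7 = 0x5  ←
mode:13 @ bit 3 → (0xce2d>>3)&0x1fff = 0x19c5

5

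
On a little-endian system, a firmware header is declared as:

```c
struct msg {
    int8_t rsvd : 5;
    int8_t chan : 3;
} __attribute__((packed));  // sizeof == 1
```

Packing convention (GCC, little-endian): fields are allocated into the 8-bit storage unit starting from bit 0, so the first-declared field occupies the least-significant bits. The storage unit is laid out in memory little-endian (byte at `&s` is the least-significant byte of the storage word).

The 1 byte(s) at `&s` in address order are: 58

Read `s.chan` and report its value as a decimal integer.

2

[0]=0x58 (little-endian) → word 0x58
rsvd [0+:5] = (word>>0) & 0x1f = 24
chan [5+:3] = (word>>5) & 0x7 = 2  ←
chan signed 3b, MSB=0: value = 2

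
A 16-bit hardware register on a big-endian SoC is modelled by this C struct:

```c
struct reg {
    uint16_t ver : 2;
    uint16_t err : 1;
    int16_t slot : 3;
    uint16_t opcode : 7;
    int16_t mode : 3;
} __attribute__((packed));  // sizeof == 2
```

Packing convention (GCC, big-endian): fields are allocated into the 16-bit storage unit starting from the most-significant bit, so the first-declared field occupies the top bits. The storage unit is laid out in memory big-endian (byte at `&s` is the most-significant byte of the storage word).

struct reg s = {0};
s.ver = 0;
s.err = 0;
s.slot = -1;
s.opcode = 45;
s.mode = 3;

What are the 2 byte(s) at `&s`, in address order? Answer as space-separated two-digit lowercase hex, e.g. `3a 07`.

1d 6b

ver (2b) val=0 bits=0x0 at bit 14: 0x0000
err (1b) val=0 bits=0x0 at bit 13: 0x0000
slot (3b) val=-1 bits=0x7 at bit 10: 0x1c00
opcode (7b) val=45 bits=0x2d at bit 3: 0x1d68
mode (3b) val=3 bits=0x3 at bit 0: 0x1d6b
word = 0x1d6b → big-endian bytes:
  [0]=0x1d  [1]=0x6b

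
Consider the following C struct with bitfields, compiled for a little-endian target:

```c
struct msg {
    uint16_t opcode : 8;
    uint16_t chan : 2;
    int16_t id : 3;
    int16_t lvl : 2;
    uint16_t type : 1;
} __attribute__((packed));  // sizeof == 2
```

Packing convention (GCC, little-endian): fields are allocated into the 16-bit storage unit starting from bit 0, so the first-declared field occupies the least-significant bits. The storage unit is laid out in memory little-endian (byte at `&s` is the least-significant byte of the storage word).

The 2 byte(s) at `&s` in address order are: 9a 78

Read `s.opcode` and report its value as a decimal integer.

154

[0]=0x9a [1]=0x78 (little-endian) → word 0x789a
opcode [0+:8] = (word>>0) & 0xff = 154  ←
chan [8+:2] = (word>>8) & 0x3 = 0
id [10+:3] = (word>>10) & 0x7 = 6
lvl [13+:2] = (word>>13) & 0x3 = 3
type [15+:1] = (word>>15) & 0x1 = 0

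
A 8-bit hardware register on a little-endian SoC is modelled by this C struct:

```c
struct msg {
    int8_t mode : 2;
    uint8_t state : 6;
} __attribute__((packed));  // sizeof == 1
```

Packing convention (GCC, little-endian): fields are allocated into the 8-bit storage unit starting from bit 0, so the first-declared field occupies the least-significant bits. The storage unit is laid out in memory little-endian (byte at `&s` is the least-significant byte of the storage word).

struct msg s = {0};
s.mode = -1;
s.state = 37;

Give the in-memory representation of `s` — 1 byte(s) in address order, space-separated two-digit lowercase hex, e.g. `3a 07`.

[0+:2] mode=-1 & 0x3 = 0x3; word=0x03
[2+:6] state=37 & 0x3f = 0x25; word=0x97
word = 0x97 → little-endian bytes:
  [0]=0x97

97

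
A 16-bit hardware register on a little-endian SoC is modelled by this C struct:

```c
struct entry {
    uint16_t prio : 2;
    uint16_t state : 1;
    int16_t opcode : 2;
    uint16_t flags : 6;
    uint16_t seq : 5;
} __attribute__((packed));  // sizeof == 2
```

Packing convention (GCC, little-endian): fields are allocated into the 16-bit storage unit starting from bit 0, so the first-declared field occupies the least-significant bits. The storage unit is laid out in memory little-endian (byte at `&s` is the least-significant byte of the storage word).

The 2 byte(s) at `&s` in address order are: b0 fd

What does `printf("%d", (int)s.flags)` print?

45

[0]=0xb0 [1]=0xfd (little-endian) → word 0xfdb0
prio [0+:2] = (word>>0) & 0x3 = 0
state [2+:1] = (word>>2) & 0x1 = 0
opcode [3+:2] = (word>>3) & 0x3 = 2
flags [5+:6] = (word>>5) & 0x3f = 45  ←
seq [11+:5] = (word>>11) & 0x1f = 31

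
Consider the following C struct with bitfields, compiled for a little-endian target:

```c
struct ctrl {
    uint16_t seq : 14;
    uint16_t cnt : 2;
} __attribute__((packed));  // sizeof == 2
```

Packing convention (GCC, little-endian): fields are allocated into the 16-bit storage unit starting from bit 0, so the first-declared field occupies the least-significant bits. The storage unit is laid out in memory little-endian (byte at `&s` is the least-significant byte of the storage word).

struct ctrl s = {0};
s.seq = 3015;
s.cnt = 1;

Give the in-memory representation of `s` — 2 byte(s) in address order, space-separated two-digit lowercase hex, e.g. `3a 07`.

c7 4b

seq (14b) val=3015 bits=0xbc7 at bit 0: 0x0bc7
cnt (2b) val=1 bits=0x1 at bit 14: 0x4bc7
word = 0x4bc7 → little-endian bytes:
  [0]=0xc7  [1]=0x4b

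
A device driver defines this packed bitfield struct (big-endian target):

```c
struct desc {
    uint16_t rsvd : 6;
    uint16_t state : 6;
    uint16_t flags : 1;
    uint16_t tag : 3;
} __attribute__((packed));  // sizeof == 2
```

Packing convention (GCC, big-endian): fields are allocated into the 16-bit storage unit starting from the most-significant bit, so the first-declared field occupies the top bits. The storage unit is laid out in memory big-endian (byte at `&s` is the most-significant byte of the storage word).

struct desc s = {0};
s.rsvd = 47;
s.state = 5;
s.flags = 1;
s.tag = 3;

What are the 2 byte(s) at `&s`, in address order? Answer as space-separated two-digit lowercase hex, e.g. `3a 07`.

bc 5b

rsvd (6b) val=47 bits=0x2f at bit 10: 0xbc00
state (6b) val=5 bits=0x5 at bit 4: 0xbc50
flags (1b) val=1 bits=0x1 at bit 3: 0xbc58
tag (3b) val=3 bits=0x3 at bit 0: 0xbc5b
word = 0xbc5b → big-endian bytes:
  [0]=0xbc  [1]=0x5b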